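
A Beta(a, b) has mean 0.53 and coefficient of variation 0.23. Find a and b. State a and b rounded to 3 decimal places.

a = 8.355, b = 7.409

Var = (CV·μ)² = (0.23×0.53)² = 0.014860.
a+b = μ(1−μ)/Var − 1 = 0.2491/0.014860 − 1 = 15.7636.
Thus a = 0.53·15.7636 = 8.355 and b = 0.47·15.7636 = 7.409.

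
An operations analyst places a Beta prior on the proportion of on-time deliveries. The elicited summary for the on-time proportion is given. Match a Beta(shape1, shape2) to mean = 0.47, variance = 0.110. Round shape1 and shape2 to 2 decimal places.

Let s = shape1+shape2. The Beta variance is μ(1−μ)/(s+1).
So s+1 = μ(1−μ)/σ² = (0.47×0.53)/0.110 = 0.2491/0.110 = 2.2645, giving s = 1.2645.
Then shape1 = μs = 0.47×1.2645 = 0.59 and shape2 = (1−μ)s = 0.53×1.2645 = 0.67.

shape1 = 0.59, shape2 = 0.67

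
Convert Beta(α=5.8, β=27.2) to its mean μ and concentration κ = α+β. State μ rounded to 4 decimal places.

μ = 0.1758, κ = 33.0

κ = α+β = 5.8+27.2 = 33.0; μ = α/κ = 5.8/33.0 = 0.1758.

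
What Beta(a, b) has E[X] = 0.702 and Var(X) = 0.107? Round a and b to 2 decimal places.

a = 0.67, b = 0.28

Let s = a+b. The Beta variance is μ(1−μ)/(s+1).
So s+1 = μ(1−μ)/σ² = (0.702×0.298)/0.107 = 0.209196/0.107 = 1.9551, giving s = 0.9551.
Then a = μs = 0.702×0.9551 = 0.67 and b = (1−μ)s = 0.298×0.9551 = 0.28.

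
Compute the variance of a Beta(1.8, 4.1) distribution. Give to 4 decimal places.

0.0307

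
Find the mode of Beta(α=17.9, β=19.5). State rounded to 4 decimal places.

0.4774

The density x^(α−1)(1−x)^(β−1) is maximised at (α−1)/(α+β−2) = 16.9/35.4 = 0.4774.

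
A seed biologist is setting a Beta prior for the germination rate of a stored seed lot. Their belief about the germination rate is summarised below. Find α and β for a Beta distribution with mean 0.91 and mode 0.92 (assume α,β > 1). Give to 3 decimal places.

α = 76.440, β = 7.560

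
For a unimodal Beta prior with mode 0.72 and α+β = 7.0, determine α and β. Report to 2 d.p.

For α,β>1 the mode is (α−1)/(α+β−2), so α = mode·(κ−2)+1 = 0.72×5.0+1 = 4.60.
And β = (1−mode)·(κ−2)+1 = 0.28×5.0+1 = 2.40.

α = 4.60, β = 2.40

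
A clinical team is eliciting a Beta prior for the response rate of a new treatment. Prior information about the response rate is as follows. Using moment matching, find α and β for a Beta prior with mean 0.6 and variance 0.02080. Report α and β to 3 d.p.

α = 6.323, β = 4.215

Write ν = α+β; then α = μν and Var = μ(1−μ)/(ν+1).
ν = μ(1−μ)/Var − 1 = 0.24/0.02080 − 1 = 10.5385.
α = 0.6·10.5385 = 6.323, β = 0.4·10.5385 = 4.215.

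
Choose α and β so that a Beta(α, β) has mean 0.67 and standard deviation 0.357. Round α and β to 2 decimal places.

α = 0.49, β = 0.24

First σ² = 0.127449. Setting α = μn, β = (1−μ)n with n = α+β,
μ(1−μ)/(n+1) = 0.127449 ⇒ n+1 = 0.2211/0.127449 = 1.7348 ⇒ n = 0.7348.
Hence α = 0.67×0.7348 = 0.49, β = 0.33×0.7348 = 0.24.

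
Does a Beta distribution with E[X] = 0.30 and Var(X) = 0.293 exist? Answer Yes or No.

No

A Beta with mean μ has variance μ(1−μ)/(α+β+1) < μ(1−μ).
Here μ(1−μ) = 0.30×0.70 = 0.2100, and 0.293 ≥ 0.2100.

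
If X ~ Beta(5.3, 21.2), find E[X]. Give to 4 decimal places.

0.2000

The Beta mean is α/(α+β) = 5.3/(5.3+21.2) = 0.2000.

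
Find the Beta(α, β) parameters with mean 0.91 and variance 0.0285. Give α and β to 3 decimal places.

Write ν = α+β; then α = μν and Var = μ(1−μ)/(ν+1).
ν = μ(1−μ)/Var − 1 = 0.0819/0.0285 − 1 = 1.8737.
α = 0.91·1.8737 = 1.705, β = 0.09·1.8737 = 0.169.

α = 1.705, β = 0.169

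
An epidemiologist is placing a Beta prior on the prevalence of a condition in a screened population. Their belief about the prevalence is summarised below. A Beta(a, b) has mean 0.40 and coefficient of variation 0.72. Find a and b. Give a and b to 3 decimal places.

a = 0.757, b = 1.136

σ = CV·μ = 0.72×0.40 = 0.28800, so σ² = 0.082944.
s+1 = μ(1−μ)/σ² = 0.2400/0.082944 = 2.8935, so s = a+b = 1.8935.
a = μs = 0.757, b = (1−μ)s = 1.136.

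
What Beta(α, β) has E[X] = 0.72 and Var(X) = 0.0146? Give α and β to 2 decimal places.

By moment matching, α+β = μ(1−μ)/σ² − 1 = (0.72·0.28)/0.0146 − 1 = 13.8082 − 1 = 12.8082.
Since α/(α+β) = μ, α = 0.72·12.8082 = 9.22 and β = 0.28·12.8082 = 3.59.

α = 9.22, β = 3.59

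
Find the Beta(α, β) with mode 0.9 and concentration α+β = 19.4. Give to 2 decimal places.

α = 16.66, β = 2.74

Since the density peak of Beta(α,β) is at (α−1)/(α+β−2),
α = 1 + 0.9(19.4−2) = 16.66 and β = 19.4 − 16.66 = 2.74.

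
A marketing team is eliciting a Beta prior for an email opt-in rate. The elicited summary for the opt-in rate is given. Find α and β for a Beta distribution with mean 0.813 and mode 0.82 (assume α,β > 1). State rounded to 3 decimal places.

With s = α+β: μ = α/s and mode = (α−1)/(s−2). Eliminating α = μs,
μs − 1 = m(s−2) ⇒ s(μ−m) = 1−2m ⇒ s = -0.64/-0.007 = 91.4286.
So α = μs = 74.331, β = (1−μ)s = 17.097.

α = 74.331, β = 17.097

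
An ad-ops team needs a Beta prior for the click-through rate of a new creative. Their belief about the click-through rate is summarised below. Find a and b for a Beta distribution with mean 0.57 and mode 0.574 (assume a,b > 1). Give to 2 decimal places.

With s = a+b: μ = a/s and mode = (a−1)/(s−2). Eliminating a = μs,
μs − 1 = m(s−2) ⇒ s(μ−m) = 1−2m ⇒ s = -0.148/-0.004 = 37.0000.
So a = μs = 21.09, b = (1−μ)s = 15.91.

a = 21.09, b = 15.91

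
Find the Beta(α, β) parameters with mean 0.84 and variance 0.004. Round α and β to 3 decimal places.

α = 27.384, β = 5.216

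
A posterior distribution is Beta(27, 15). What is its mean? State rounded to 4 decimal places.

0.6429

The Beta mean is α/(α+β) = 27/(27+15) = 0.6429.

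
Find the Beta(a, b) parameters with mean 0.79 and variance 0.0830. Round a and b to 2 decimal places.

a = 0.79, b = 0.21

Write ν = a+b; then a = μν and Var = μ(1−μ)/(ν+1).
ν = μ(1−μ)/Var − 1 = 0.1659/0.0830 − 1 = 0.9988.
a = 0.79·0.9988 = 0.79, b = 0.21·0.9988 = 0.21.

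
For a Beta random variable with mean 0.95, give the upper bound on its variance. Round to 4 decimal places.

For fixed mean μ the Beta variance is μ(1−μ)/(α+β+1), increasing as α+β decreases.
Its least upper bound (not attained) is μ(1−μ) = 0.95·0.05 = 0.0475.

0.0475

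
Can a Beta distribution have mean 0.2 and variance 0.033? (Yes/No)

Yes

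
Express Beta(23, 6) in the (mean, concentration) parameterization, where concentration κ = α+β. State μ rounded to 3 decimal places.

κ = α+β = 23+6 = 29; μ = α/κ = 23/29 = 0.793.

μ = 0.793, κ = 29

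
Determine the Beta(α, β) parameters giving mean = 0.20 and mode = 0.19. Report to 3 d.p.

α = 12.400, β = 49.600

Let s = α+β. Mean gives α = μs = 0.20s; mode gives (α−1)/(s−2) = 0.19.
Substituting: 0.20s − 1 = 0.19(s−2) = 0.19s − 0.38, so 0.01s = 0.62 and s = 62.0000.
Then α = 0.20×62.0000 = 12.400 and β = s−α = 49.600.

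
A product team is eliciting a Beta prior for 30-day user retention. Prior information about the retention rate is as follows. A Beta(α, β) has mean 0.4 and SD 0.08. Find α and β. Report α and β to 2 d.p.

σ² = 0.08² = 0.0064.
With s = α+β, Var = μ(1−μ)/(s+1), so s+1 = (0.4×0.6)/0.0064 = 37.5000 and s = 36.5000.
α = μs = 14.60, β = (1−μ)s = 21.90.

α = 14.60, β = 21.90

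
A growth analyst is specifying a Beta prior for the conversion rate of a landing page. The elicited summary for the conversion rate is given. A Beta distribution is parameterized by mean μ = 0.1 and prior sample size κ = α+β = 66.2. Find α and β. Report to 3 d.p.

α = 6.620, β = 59.580

Split κ in proportion μ : (1−μ): α = 0.1·66.2 = 6.620, β = 66.2 − 6.620 = 59.580.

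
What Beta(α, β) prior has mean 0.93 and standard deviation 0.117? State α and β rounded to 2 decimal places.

Variance = 0.117² = 0.013689. The moment-matching identity α+β = μ(1−μ)/Var − 1 gives
α+β = 0.0651/0.013689 − 1 = 3.7556, so α = μ·3.7556 = 3.49 and β = (1−μ)·3.7556 = 0.26.

α = 3.49, β = 0.26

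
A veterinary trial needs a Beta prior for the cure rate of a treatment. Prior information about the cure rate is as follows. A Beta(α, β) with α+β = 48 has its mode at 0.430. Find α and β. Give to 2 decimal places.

Since the density peak of Beta(α,β) is at (α−1)/(α+β−2),
α = 1 + 0.430(48−2) = 20.78 and β = 48 − 20.78 = 27.22.

α = 20.78, β = 27.22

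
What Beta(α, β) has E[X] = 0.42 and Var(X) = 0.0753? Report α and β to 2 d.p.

Write ν = α+β; then α = μν and Var = μ(1−μ)/(ν+1).
ν = μ(1−μ)/Var − 1 = 0.2436/0.0753 − 1 = 2.2351.
α = 0.42·2.2351 = 0.94, β = 0.58·2.2351 = 1.30.

α = 0.94, β = 1.30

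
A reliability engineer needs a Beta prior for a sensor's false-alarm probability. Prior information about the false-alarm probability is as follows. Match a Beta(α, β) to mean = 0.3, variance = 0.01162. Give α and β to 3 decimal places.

Write ν = α+β; then α = μν and Var = μ(1−μ)/(ν+1).
ν = μ(1−μ)/Var − 1 = 0.21/0.01162 − 1 = 17.0723.
α = 0.3·17.0723 = 5.122, β = 0.7·17.0723 = 11.951.

α = 5.122, β = 11.951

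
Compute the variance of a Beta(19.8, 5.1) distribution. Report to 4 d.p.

0.0063

μ = 19.8/24.9 = 0.795181; Var = μ(1−μ)/(α+β+1) = 0.1628683/25.9 = 0.0063.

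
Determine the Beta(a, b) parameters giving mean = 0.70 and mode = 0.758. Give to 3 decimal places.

a = 6.228, b = 2.669

Let s = a+b. Mean gives a = μs = 0.70s; mode gives (a−1)/(s−2) = 0.758.
Substituting: 0.70s − 1 = 0.758(s−2) = 0.758s − 1.516, so -0.058s = -0.516 and s = 8.8966.
Then a = 0.70×8.8966 = 6.228 and b = s−a = 2.669.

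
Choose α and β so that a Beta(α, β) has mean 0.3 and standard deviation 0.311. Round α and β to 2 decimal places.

First σ² = 0.096721. Setting α = μn, β = (1−μ)n with n = α+β,
μ(1−μ)/(n+1) = 0.096721 ⇒ n+1 = 0.21/0.096721 = 2.1712 ⇒ n = 1.1712.
Hence α = 0.3×1.1712 = 0.35, β = 0.7×1.1712 = 0.82.

α = 0.35, β = 0.82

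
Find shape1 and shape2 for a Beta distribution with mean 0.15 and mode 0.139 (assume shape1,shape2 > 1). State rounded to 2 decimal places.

With s = shape1+shape2: μ = shape1/s and mode = (shape1−1)/(s−2). Eliminating shape1 = μs,
μs − 1 = m(s−2) ⇒ s(μ−m) = 1−2m ⇒ s = 0.722/0.011 = 65.6364.
So shape1 = μs = 9.85, shape2 = (1−μ)s = 55.79.

shape1 = 9.85, shape2 = 55.79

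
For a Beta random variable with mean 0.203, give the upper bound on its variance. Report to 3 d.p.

For fixed mean μ the Beta variance is μ(1−μ)/(α+β+1), increasing as α+β decreases.
Its least upper bound (not attained) is μ(1−μ) = 0.203·0.797 = 0.162.

0.162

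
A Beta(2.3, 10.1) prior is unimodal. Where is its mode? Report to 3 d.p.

0.125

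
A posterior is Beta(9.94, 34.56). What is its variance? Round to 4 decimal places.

μ = 9.94/44.50 = 0.223371; Var = μ(1−μ)/(α+β+1) = 0.1734763/45.50 = 0.0038.

0.0038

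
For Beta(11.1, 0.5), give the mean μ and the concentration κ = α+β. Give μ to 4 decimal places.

μ = 0.9569, κ = 11.6

κ = α+β = 11.1+0.5 = 11.6; μ = α/κ = 11.1/11.6 = 0.9569.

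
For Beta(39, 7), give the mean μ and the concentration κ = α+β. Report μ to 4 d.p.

κ = α+β = 39+7 = 46; μ = α/κ = 39/46 = 0.8478.

μ = 0.8478, κ = 46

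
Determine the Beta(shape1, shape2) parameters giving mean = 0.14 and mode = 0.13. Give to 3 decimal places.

Let s = shape1+shape2. Mean gives shape1 = μs = 0.14s; mode gives (shape1−1)/(s−2) = 0.13.
Substituting: 0.14s − 1 = 0.13(s−2) = 0.13s − 0.26, so 0.01s = 0.74 and s = 74.0000.
Then shape1 = 0.14×74.0000 = 10.360 and shape2 = s−shape1 = 63.640.

shape1 = 10.360, shape2 = 63.640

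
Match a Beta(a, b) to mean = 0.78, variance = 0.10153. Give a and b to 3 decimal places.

Let s = a+b. The Beta variance is μ(1−μ)/(s+1).
So s+1 = μ(1−μ)/σ² = (0.78×0.22)/0.10153 = 0.1716/0.10153 = 1.6901, giving s = 0.6901.
Then a = μs = 0.78×0.6901 = 0.538 and b = (1−μ)s = 0.22×0.6901 = 0.152.

a = 0.538, b = 0.152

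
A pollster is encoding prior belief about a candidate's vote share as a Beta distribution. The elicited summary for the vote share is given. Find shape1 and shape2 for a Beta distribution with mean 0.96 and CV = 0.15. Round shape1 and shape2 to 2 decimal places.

shape1 = 0.82, shape2 = 0.03

Var = (CV·μ)² = (0.15×0.96)² = 0.020736.
shape1+shape2 = μ(1−μ)/Var − 1 = 0.0384/0.020736 − 1 = 0.8519.
Thus shape1 = 0.96·0.8519 = 0.82 and shape2 = 0.04·0.8519 = 0.03.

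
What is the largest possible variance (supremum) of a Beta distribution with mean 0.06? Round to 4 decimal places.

Var = μ(1−μ)/(α+β+1), which approaches μ(1−μ) as α+β → 0.
So the supremum is μ(1−μ) = 0.06×0.94 = 0.0564.

0.0564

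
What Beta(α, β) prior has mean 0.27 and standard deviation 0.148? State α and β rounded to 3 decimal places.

σ² = 0.148² = 0.021904.
With s = α+β, Var = μ(1−μ)/(s+1), so s+1 = (0.27×0.73)/0.021904 = 8.9984 and s = 7.9984.
α = μs = 2.160, β = (1−μ)s = 5.839.

α = 2.160, β = 5.839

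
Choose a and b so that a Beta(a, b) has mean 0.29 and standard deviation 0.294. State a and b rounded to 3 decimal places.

a = 0.401, b = 0.981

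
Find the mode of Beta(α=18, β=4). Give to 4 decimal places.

The density x^(α−1)(1−x)^(β−1) is maximised at (α−1)/(α+β−2) = 17/20 = 0.8500.

0.8500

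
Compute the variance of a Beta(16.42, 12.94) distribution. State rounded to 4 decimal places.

0.0081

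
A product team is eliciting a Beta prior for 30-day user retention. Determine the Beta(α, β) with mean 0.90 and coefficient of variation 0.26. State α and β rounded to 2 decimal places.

α = 0.58, β = 0.06

σ = CV·μ = 0.26×0.90 = 0.23400, so σ² = 0.054756.
s+1 = μ(1−μ)/σ² = 0.0900/0.054756 = 1.6437, so s = α+β = 0.6437.
α = μs = 0.58, β = (1−μ)s = 0.06.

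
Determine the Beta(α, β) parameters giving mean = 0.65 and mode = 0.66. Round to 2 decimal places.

With s = α+β: μ = α/s and mode = (α−1)/(s−2). Eliminating α = μs,
μs − 1 = m(s−2) ⇒ s(μ−m) = 1−2m ⇒ s = -0.32/-0.01 = 32.0000.
So α = μs = 20.80, β = (1−μ)s = 11.20.

α = 20.80, β = 11.20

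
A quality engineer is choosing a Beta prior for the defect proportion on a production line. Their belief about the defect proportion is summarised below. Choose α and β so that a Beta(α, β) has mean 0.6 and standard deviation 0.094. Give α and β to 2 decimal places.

First σ² = 0.008836. Setting α = μn, β = (1−μ)n with n = α+β,
μ(1−μ)/(n+1) = 0.008836 ⇒ n+1 = 0.24/0.008836 = 27.1616 ⇒ n = 26.1616.
Hence α = 0.6×26.1616 = 15.70, β = 0.4×26.1616 = 10.46.

α = 15.70, β = 10.46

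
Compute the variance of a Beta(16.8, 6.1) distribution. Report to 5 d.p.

0.00818

Var = αβ/[(α+β)²(α+β+1)] = (16.8×6.1)/(22.9²×23.9) = 102.48/12533.399 = 0.00818.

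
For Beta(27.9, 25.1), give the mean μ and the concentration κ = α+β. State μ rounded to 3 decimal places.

μ = 0.526, κ = 53.0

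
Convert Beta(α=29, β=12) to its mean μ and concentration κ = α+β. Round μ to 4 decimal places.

κ = α+β = 29+12 = 41; μ = α/κ = 29/41 = 0.7073.

μ = 0.7073, κ = 41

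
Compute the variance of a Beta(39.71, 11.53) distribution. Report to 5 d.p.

0.00334

μ = 39.71/51.24 = 0.774980; Var = μ(1−μ)/(α+β+1) = 0.1743857/52.24 = 0.00334.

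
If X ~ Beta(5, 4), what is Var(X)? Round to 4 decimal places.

0.0247

μ = 5/9 = 0.555556; Var = μ(1−μ)/(α+β+1) = 0.2469136/10 = 0.0247.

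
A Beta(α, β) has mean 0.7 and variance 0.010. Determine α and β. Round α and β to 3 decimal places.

Write ν = α+β; then α = μν and Var = μ(1−μ)/(ν+1).
ν = μ(1−μ)/Var − 1 = 0.21/0.010 − 1 = 20.0000.
α = 0.7·20.0000 = 14.000, β = 0.3·20.0000 = 6.000.

α = 14.000, β = 6.000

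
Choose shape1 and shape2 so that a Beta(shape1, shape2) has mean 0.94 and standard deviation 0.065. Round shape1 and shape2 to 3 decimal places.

shape1 = 11.608, shape2 = 0.741

First σ² = 0.004225. Setting shape1 = μn, shape2 = (1−μ)n with n = shape1+shape2,
μ(1−μ)/(n+1) = 0.004225 ⇒ n+1 = 0.0564/0.004225 = 13.3491 ⇒ n = 12.3491.
Hence shape1 = 0.94×12.3491 = 11.608, shape2 = 0.06×12.3491 = 0.741.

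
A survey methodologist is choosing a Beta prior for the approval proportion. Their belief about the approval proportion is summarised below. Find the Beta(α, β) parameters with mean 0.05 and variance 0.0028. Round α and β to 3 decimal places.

α = 0.798, β = 15.166

Write ν = α+β; then α = μν and Var = μ(1−μ)/(ν+1).
ν = μ(1−μ)/Var − 1 = 0.0475/0.0028 − 1 = 15.9643.
α = 0.05·15.9643 = 0.798, β = 0.95·15.9643 = 15.166.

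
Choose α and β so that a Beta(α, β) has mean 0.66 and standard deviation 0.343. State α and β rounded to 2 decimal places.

α = 0.60, β = 0.31

Variance = 0.343² = 0.117649. The moment-matching identity α+β = μ(1−μ)/Var − 1 gives
α+β = 0.2244/0.117649 − 1 = 0.9074, so α = μ·0.9074 = 0.60 and β = (1−μ)·0.9074 = 0.31.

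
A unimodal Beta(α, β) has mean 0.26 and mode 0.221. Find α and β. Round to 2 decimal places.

α = 3.72, β = 10.59

Let s = α+β. Mean gives α = μs = 0.26s; mode gives (α−1)/(s−2) = 0.221.
Substituting: 0.26s − 1 = 0.221(s−2) = 0.221s − 0.442, so 0.039s = 0.558 and s = 14.3077.
Then α = 0.26×14.3077 = 3.72 and β = s−α = 10.59.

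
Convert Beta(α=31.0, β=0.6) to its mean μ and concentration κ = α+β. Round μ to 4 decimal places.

μ = 0.9810, κ = 31.6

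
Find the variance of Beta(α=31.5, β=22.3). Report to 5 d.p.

μ = 31.5/53.8 = 0.585502; Var = μ(1−μ)/(α+β+1) = 0.2426894/54.8 = 0.00443.

0.00443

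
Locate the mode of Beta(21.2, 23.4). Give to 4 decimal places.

0.4742

With α,β > 1, mode = (α−1)/(α+β−2) = 20.2/42.6 = 0.4742.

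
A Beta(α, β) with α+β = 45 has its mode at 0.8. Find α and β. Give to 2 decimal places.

α = 35.40, β = 9.60

Since the density peak of Beta(α,β) is at (α−1)/(α+β−2),
α = 1 + 0.8(45−2) = 35.40 and β = 45 − 35.40 = 9.60.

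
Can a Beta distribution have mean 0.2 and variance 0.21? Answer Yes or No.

A Beta with mean μ has variance μ(1−μ)/(α+β+1) < μ(1−μ).
Here μ(1−μ) = 0.2×0.8 = 0.16, and 0.21 ≥ 0.16.

No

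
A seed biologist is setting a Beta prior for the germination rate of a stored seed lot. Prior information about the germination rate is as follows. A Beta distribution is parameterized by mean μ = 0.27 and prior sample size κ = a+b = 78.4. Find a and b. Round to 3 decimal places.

a = 21.168, b = 57.232

Split κ in proportion μ : (1−μ): a = 0.27·78.4 = 21.168, b = 78.4 − 21.168 = 57.232.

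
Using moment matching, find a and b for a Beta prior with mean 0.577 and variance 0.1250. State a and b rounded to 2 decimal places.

Write ν = a+b; then a = μν and Var = μ(1−μ)/(ν+1).
ν = μ(1−μ)/Var − 1 = 0.244071/0.1250 − 1 = 0.9526.
a = 0.577·0.9526 = 0.55, b = 0.423·0.9526 = 0.40.

a = 0.55, b = 0.40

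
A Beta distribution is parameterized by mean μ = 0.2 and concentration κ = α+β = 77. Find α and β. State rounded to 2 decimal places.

α = 15.40, β = 61.60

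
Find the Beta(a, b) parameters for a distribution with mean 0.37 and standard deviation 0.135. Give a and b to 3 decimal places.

a = 4.362, b = 7.428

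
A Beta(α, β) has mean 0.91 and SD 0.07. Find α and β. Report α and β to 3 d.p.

Variance = 0.07² = 0.0049. The moment-matching identity α+β = μ(1−μ)/Var − 1 gives
α+β = 0.0819/0.0049 − 1 = 15.7143, so α = μ·15.7143 = 14.300 and β = (1−μ)·15.7143 = 1.414.

α = 14.300, β = 1.414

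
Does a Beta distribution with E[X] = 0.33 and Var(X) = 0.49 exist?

A Beta with mean μ has variance μ(1−μ)/(α+β+1) < μ(1−μ).
Here μ(1−μ) = 0.33×0.67 = 0.2211, and 0.49 ≥ 0.2211.

No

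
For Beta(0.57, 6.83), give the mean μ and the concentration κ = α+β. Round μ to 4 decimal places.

μ = 0.0770, κ = 7.40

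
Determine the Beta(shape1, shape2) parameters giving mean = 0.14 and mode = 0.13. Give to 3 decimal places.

Let s = shape1+shape2. Mean gives shape1 = μs = 0.14s; mode gives (shape1−1)/(s−2) = 0.13.
Substituting: 0.14s − 1 = 0.13(s−2) = 0.13s − 0.26, so 0.01s = 0.74 and s = 74.0000.
Then shape1 = 0.14×74.0000 = 10.360 and shape2 = s−shape1 = 63.640.

shape1 = 10.360, shape2 = 63.640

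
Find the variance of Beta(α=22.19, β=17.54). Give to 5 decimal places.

0.00605

μ = 22.19/39.73 = 0.558520; Var = μ(1−μ)/(α+β+1) = 0.2465754/40.73 = 0.00605.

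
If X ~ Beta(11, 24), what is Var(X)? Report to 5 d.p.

0.00599

μ = 11/35 = 0.314286; Var = μ(1−μ)/(α+β+1) = 0.2155102/36 = 0.00599.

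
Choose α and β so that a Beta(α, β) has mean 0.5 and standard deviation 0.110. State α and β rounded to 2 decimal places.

σ² = 0.110² = 0.012100.
With s = α+β, Var = μ(1−μ)/(s+1), so s+1 = (0.5×0.5)/0.012100 = 20.6612 and s = 19.6612.
α = μs = 9.83, β = (1−μ)s = 9.83.

α = 9.83, β = 9.83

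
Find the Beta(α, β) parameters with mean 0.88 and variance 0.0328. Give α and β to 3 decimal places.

Write ν = α+β; then α = μν and Var = μ(1−μ)/(ν+1).
ν = μ(1−μ)/Var − 1 = 0.1056/0.0328 − 1 = 2.2195.
α = 0.88·2.2195 = 1.953, β = 0.12·2.2195 = 0.266.

α = 1.953, β = 0.266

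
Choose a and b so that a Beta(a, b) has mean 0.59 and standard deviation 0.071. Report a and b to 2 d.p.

a = 27.72, b = 19.26

σ² = 0.071² = 0.005041.
With s = a+b, Var = μ(1−μ)/(s+1), so s+1 = (0.59×0.41)/0.005041 = 47.9865 and s = 46.9865.
a = μs = 27.72, b = (1−μ)s = 19.26.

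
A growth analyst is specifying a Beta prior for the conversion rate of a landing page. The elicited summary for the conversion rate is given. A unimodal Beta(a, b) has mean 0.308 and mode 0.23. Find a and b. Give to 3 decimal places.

a = 2.132, b = 4.791

Let s = a+b. Mean gives a = μs = 0.308s; mode gives (a−1)/(s−2) = 0.23.
Substituting: 0.308s − 1 = 0.23(s−2) = 0.23s − 0.46, so 0.078s = 0.54 and s = 6.9231.
Then a = 0.308×6.9231 = 2.132 and b = s−a = 4.791.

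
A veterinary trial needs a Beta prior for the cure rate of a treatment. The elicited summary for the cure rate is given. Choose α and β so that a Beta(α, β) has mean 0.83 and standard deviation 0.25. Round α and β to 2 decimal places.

α = 1.04, β = 0.21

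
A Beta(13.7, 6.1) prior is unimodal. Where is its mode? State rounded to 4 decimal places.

0.7135

With α,β > 1, mode = (α−1)/(α+β−2) = 12.7/17.8 = 0.7135.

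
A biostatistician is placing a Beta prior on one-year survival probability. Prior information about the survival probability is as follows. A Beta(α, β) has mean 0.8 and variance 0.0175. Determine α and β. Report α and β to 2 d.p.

α = 6.51, β = 1.63

Let s = α+β. The Beta variance is μ(1−μ)/(s+1).
So s+1 = μ(1−μ)/σ² = (0.8×0.2)/0.0175 = 0.16/0.0175 = 9.1429, giving s = 8.1429.
Then α = μs = 0.8×8.1429 = 6.51 and β = (1−μ)s = 0.2×8.1429 = 1.63.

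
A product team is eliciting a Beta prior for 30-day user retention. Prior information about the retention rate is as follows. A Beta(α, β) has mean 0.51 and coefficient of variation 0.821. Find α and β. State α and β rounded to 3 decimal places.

α = 0.217, β = 0.208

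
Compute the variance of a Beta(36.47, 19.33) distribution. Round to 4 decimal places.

0.0040

α+β = 55.80 and αβ = 704.9651, so Var = αβ/[(α+β)²(α+β+1)] = 704.9651/176854.752000 = 0.0040.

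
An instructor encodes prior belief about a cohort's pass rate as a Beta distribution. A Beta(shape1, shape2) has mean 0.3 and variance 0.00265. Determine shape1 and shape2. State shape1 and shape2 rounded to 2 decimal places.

shape1 = 23.47, shape2 = 54.77

Write ν = shape1+shape2; then shape1 = μν and Var = μ(1−μ)/(ν+1).
ν = μ(1−μ)/Var − 1 = 0.21/0.00265 − 1 = 78.2453.
shape1 = 0.3·78.2453 = 23.47, shape2 = 0.7·78.2453 = 54.77.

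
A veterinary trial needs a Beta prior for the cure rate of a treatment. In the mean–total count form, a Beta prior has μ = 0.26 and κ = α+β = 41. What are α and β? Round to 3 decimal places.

α = 10.660, β = 30.340

α = μκ = 0.26×41 = 10.660 and β = (1−μ)κ = 0.74×41 = 30.340.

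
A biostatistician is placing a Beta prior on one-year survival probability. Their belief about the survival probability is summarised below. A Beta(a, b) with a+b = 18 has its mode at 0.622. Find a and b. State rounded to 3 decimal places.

a = 10.952, b = 7.048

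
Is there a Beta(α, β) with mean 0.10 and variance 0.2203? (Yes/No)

No

The Beta variance bound is σ² < μ(1−μ).
Here μ(1−μ) = 0.10×0.90 = 0.0900, and 0.2203 ≥ 0.0900.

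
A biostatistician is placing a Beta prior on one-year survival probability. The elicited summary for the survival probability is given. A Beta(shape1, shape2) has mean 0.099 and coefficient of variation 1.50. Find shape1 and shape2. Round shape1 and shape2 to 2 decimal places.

shape1 = 0.30, shape2 = 2.74

σ = CV·μ = 1.50×0.099 = 0.14850, so σ² = 0.022052.
s+1 = μ(1−μ)/σ² = 0.089199/0.022052 = 4.0449, so s = shape1+shape2 = 3.0449.
shape1 = μs = 0.30, shape2 = (1−μ)s = 2.74.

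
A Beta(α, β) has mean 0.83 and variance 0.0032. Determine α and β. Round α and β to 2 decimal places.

α = 35.77, β = 7.33

By moment matching, α+β = μ(1−μ)/σ² − 1 = (0.83·0.17)/0.0032 − 1 = 44.0938 − 1 = 43.0938.
Since α/(α+β) = μ, α = 0.83·43.0938 = 35.77 and β = 0.17·43.0938 = 7.33.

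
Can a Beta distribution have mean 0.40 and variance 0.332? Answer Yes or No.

No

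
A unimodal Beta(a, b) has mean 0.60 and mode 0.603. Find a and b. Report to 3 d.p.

a = 41.200, b = 27.467

Let s = a+b. Mean gives a = μs = 0.60s; mode gives (a−1)/(s−2) = 0.603.
Substituting: 0.60s − 1 = 0.603(s−2) = 0.603s − 1.206, so -0.003s = -0.206 and s = 68.6667.
Then a = 0.60×68.6667 = 41.200 and b = s−a = 27.467.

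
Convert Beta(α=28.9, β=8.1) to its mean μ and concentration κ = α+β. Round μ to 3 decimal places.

κ = α+β = 28.9+8.1 = 37.0; μ = α/κ = 28.9/37.0 = 0.781.

μ = 0.781, κ = 37.0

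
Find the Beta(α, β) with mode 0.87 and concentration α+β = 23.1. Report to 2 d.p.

For α,β>1 the mode is (α−1)/(α+β−2), so α = mode·(κ−2)+1 = 0.87×21.1+1 = 19.36.
And β = (1−mode)·(κ−2)+1 = 0.13×21.1+1 = 3.74.

α = 19.36, β = 3.74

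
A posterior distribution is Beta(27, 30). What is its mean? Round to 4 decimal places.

0.4737

E[X] = α/(α+β) = 27/57 = 0.4737.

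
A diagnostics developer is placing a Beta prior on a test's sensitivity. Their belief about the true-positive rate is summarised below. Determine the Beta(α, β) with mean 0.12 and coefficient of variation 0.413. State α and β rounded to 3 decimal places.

α = 5.039, β = 36.954

Var = (CV·μ)² = (0.413×0.12)² = 0.002456.
α+β = μ(1−μ)/Var − 1 = 0.1056/0.002456 − 1 = 41.9934.
Thus α = 0.12·41.9934 = 5.039 and β = 0.88·41.9934 = 36.954.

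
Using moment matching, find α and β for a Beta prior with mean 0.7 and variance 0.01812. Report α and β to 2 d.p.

By moment matching, α+β = μ(1−μ)/σ² − 1 = (0.7·0.3)/0.01812 − 1 = 11.5894 − 1 = 10.5894.
Since α/(α+β) = μ, α = 0.7·10.5894 = 7.41 and β = 0.3·10.5894 = 3.18.

α = 7.41, β = 3.18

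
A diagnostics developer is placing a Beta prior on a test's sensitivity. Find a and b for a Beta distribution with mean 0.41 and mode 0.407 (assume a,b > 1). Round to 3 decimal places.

a = 25.420, b = 36.580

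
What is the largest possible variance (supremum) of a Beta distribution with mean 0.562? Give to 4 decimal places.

0.2462

Var = μ(1−μ)/(α+β+1), which approaches μ(1−μ) as α+β → 0.
So the supremum is μ(1−μ) = 0.562×0.438 = 0.2462.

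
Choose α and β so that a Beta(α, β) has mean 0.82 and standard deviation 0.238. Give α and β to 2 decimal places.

σ² = 0.238² = 0.056644.
With s = α+β, Var = μ(1−μ)/(s+1), so s+1 = (0.82×0.18)/0.056644 = 2.6057 and s = 1.6057.
α = μs = 1.32, β = (1−μ)s = 0.29.

α = 1.32, β = 0.29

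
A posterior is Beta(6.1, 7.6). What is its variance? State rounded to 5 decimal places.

0.01680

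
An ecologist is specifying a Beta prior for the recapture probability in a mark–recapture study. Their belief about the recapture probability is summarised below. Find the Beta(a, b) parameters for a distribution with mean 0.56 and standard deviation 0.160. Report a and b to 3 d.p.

a = 4.830, b = 3.795

First σ² = 0.025600. Setting a = μn, b = (1−μ)n with n = a+b,
μ(1−μ)/(n+1) = 0.025600 ⇒ n+1 = 0.2464/0.025600 = 9.6250 ⇒ n = 8.6250.
Hence a = 0.56×8.6250 = 4.830, b = 0.44×8.6250 = 3.795.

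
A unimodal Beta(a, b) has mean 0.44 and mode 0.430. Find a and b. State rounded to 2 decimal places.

With s = a+b: μ = a/s and mode = (a−1)/(s−2). Eliminating a = μs,
μs − 1 = m(s−2) ⇒ s(μ−m) = 1−2m ⇒ s = 0.140/0.010 = 14.0000.
So a = μs = 6.16, b = (1−μ)s = 7.84.

a = 6.16, b = 7.84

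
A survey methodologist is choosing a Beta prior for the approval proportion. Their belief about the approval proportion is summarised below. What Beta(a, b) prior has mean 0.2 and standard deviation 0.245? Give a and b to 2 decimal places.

First σ² = 0.060025. Setting a = μn, b = (1−μ)n with n = a+b,
μ(1−μ)/(n+1) = 0.060025 ⇒ n+1 = 0.16/0.060025 = 2.6656 ⇒ n = 1.6656.
Hence a = 0.2×1.6656 = 0.33, b = 0.8×1.6656 = 1.33.

a = 0.33, b = 1.33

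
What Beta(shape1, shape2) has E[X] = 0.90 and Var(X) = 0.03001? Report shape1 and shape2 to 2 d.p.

shape1 = 1.80, shape2 = 0.20

By moment matching, shape1+shape2 = μ(1−μ)/σ² − 1 = (0.90·0.10)/0.03001 − 1 = 2.9990 − 1 = 1.9990.
Since shape1/(shape1+shape2) = μ, shape1 = 0.90·1.9990 = 1.80 and shape2 = 0.10·1.9990 = 0.20.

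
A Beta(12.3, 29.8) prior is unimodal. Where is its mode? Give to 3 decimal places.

With α,β > 1, mode = (α−1)/(α+β−2) = 11.3/40.1 = 0.282.

0.282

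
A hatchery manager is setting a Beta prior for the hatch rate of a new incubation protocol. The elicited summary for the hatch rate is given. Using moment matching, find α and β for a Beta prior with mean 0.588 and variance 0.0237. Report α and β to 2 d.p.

Write ν = α+β; then α = μν and Var = μ(1−μ)/(ν+1).
ν = μ(1−μ)/Var − 1 = 0.242256/0.0237 − 1 = 9.2218.
α = 0.588·9.2218 = 5.42, β = 0.412·9.2218 = 3.80.

α = 5.42, β = 3.80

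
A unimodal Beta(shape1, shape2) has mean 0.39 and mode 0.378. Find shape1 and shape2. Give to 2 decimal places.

shape1 = 7.93, shape2 = 12.40

With s = shape1+shape2: μ = shape1/s and mode = (shape1−1)/(s−2). Eliminating shape1 = μs,
μs − 1 = m(s−2) ⇒ s(μ−m) = 1−2m ⇒ s = 0.244/0.012 = 20.3333.
So shape1 = μs = 7.93, shape2 = (1−μ)s = 12.40.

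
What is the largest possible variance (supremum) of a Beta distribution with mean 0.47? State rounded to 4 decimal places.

0.2491

Var = μ(1−μ)/(α+β+1), which approaches μ(1−μ) as α+β → 0.
So the supremum is μ(1−μ) = 0.47×0.53 = 0.2491.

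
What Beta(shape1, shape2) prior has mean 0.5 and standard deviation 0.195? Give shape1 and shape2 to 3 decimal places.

First σ² = 0.038025. Setting shape1 = μn, shape2 = (1−μ)n with n = shape1+shape2,
μ(1−μ)/(n+1) = 0.038025 ⇒ n+1 = 0.25/0.038025 = 6.5746 ⇒ n = 5.5746.
Hence shape1 = 0.5×5.5746 = 2.787, shape2 = 0.5×5.5746 = 2.787.

shape1 = 2.787, shape2 = 2.787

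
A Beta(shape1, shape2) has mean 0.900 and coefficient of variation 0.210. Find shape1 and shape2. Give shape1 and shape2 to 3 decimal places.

Var = (CV·μ)² = (0.210×0.900)² = 0.035721.
shape1+shape2 = μ(1−μ)/Var − 1 = 0.090000/0.035721 − 1 = 1.5195.
Thus shape1 = 0.900·1.5195 = 1.368 and shape2 = 0.100·1.5195 = 0.152.

shape1 = 1.368, shape2 = 0.152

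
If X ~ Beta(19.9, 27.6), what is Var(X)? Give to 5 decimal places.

0.00502

α+β = 47.5 and αβ = 549.24, so Var = αβ/[(α+β)²(α+β+1)] = 549.24/109428.125 = 0.00502.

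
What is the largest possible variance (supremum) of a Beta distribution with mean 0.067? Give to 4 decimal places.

0.0625

For fixed mean μ the Beta variance is μ(1−μ)/(α+β+1), increasing as α+β decreases.
Its least upper bound (not attained) is μ(1−μ) = 0.067·0.933 = 0.0625.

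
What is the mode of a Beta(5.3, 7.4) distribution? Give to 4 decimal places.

The density x^(α−1)(1−x)^(β−1) is maximised at (α−1)/(α+β−2) = 4.3/10.7 = 0.4019.

0.4019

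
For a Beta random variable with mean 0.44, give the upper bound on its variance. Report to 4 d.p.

0.2464

For fixed mean μ the Beta variance is μ(1−μ)/(α+β+1), increasing as α+β decreases.
Its least upper bound (not attained) is μ(1−μ) = 0.44·0.56 = 0.2464.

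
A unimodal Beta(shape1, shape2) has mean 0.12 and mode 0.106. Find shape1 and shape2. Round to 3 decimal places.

shape1 = 6.754, shape2 = 49.531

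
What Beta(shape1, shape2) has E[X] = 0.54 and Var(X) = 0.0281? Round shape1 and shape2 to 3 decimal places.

shape1 = 4.234, shape2 = 3.606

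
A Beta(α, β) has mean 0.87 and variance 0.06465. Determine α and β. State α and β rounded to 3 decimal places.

α = 0.652, β = 0.097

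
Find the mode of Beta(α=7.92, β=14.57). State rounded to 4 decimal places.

0.3377

The density x^(α−1)(1−x)^(β−1) is maximised at (α−1)/(α+β−2) = 6.92/20.49 = 0.3377.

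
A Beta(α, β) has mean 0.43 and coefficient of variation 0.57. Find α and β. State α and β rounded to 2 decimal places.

σ = CV·μ = 0.57×0.43 = 0.24510, so σ² = 0.060074.
s+1 = μ(1−μ)/σ² = 0.2451/0.060074 = 4.0800, so s = α+β = 3.0800.
α = μs = 1.32, β = (1−μ)s = 1.76.

α = 1.32, β = 1.76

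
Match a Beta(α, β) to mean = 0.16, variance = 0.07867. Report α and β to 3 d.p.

α = 0.113, β = 0.595

Write ν = α+β; then α = μν and Var = μ(1−μ)/(ν+1).
ν = μ(1−μ)/Var − 1 = 0.1344/0.07867 − 1 = 0.7084.
α = 0.16·0.7084 = 0.113, β = 0.84·0.7084 = 0.595.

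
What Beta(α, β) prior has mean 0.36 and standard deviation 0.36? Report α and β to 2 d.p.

First σ² = 0.1296. Setting α = μn, β = (1−μ)n with n = α+β,
μ(1−μ)/(n+1) = 0.1296 ⇒ n+1 = 0.2304/0.1296 = 1.7778 ⇒ n = 0.7778.
Hence α = 0.36×0.7778 = 0.28, β = 0.64×0.7778 = 0.50.

α = 0.28, β = 0.50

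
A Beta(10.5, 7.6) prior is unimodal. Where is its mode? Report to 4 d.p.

The density x^(α−1)(1−x)^(β−1) is maximised at (α−1)/(α+β−2) = 9.5/16.1 = 0.5901.

0.5901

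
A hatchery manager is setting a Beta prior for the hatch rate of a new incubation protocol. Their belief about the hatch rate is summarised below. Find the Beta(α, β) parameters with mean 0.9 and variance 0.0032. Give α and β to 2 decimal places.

Let s = α+β. The Beta variance is μ(1−μ)/(s+1).
So s+1 = μ(1−μ)/σ² = (0.9×0.1)/0.0032 = 0.09/0.0032 = 28.1250, giving s = 27.1250.
Then α = μs = 0.9×27.1250 = 24.41 and β = (1−μ)s = 0.1×27.1250 = 2.71.

α = 24.41, β = 2.71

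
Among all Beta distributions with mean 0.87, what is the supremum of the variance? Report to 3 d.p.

Var = μ(1−μ)/(α+β+1), which approaches μ(1−μ) as α+β → 0.
So the supremum is μ(1−μ) = 0.87×0.13 = 0.113.

0.113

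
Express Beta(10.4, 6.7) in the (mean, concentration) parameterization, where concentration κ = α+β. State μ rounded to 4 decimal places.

κ = α+β = 10.4+6.7 = 17.1; μ = α/κ = 10.4/17.1 = 0.6082.

μ = 0.6082, κ = 17.1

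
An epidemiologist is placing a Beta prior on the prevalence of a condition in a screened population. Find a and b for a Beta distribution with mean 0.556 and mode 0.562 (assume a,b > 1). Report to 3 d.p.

a = 11.491, b = 9.176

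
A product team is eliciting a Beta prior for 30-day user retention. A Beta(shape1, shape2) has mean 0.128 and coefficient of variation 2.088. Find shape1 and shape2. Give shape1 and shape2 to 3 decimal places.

Var = (CV·μ)² = (2.088×0.128)² = 0.071430.
shape1+shape2 = μ(1−μ)/Var − 1 = 0.111616/0.071430 − 1 = 0.5626.
Thus shape1 = 0.128·0.5626 = 0.072 and shape2 = 0.872·0.5626 = 0.491.

shape1 = 0.072, shape2 = 0.491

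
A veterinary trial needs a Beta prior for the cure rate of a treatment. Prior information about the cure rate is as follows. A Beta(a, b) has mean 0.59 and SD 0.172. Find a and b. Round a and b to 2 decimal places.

a = 4.23, b = 2.94

Variance = 0.172² = 0.029584. The moment-matching identity a+b = μ(1−μ)/Var − 1 gives
a+b = 0.2419/0.029584 − 1 = 7.1767, so a = μ·7.1767 = 4.23 and b = (1−μ)·7.1767 = 2.94.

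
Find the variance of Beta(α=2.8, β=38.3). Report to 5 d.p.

0.00151

μ = 2.8/41.1 = 0.068127; Var = μ(1−μ)/(α+β+1) = 0.0634853/42.1 = 0.00151.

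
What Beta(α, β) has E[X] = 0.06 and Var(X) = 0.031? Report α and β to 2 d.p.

α = 0.05, β = 0.77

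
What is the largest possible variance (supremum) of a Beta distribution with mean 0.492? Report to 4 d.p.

For fixed mean μ the Beta variance is μ(1−μ)/(α+β+1), increasing as α+β decreases.
Its least upper bound (not attained) is μ(1−μ) = 0.492·0.508 = 0.2499.

0.2499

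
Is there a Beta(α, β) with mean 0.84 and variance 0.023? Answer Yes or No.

Yes

For any Beta, Var(X) < E[X]·(1−E[X]).
Here μ(1−μ) = 0.84×0.16 = 0.1344, and 0.023 < 0.1344.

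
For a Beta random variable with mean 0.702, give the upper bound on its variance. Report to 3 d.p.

0.209

For fixed mean μ the Beta variance is μ(1−μ)/(α+β+1), increasing as α+β decreases.
Its least upper bound (not attained) is μ(1−μ) = 0.702·0.298 = 0.209.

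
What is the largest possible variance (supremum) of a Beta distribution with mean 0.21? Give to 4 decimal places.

0.1659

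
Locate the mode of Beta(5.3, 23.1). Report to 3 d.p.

0.163

The density x^(α−1)(1−x)^(β−1) is maximised at (α−1)/(α+β−2) = 4.3/26.4 = 0.163.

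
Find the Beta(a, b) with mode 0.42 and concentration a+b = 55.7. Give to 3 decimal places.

a = 23.554, b = 32.146

For a,b>1 the mode is (a−1)/(a+b−2), so a = mode·(κ−2)+1 = 0.42×53.7+1 = 23.554.
And b = (1−mode)·(κ−2)+1 = 0.58×53.7+1 = 32.146.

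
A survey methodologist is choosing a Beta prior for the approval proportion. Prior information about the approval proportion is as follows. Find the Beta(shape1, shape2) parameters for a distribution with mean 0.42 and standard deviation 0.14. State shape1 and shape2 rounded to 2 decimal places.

shape1 = 4.80, shape2 = 6.63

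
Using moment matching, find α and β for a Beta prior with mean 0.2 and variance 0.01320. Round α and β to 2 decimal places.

α = 2.22, β = 8.90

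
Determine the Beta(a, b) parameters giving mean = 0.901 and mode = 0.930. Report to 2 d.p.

With s = a+b: μ = a/s and mode = (a−1)/(s−2). Eliminating a = μs,
μs − 1 = m(s−2) ⇒ s(μ−m) = 1−2m ⇒ s = -0.860/-0.029 = 29.6552.
So a = μs = 26.72, b = (1−μ)s = 2.94.

a = 26.72, b = 2.94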